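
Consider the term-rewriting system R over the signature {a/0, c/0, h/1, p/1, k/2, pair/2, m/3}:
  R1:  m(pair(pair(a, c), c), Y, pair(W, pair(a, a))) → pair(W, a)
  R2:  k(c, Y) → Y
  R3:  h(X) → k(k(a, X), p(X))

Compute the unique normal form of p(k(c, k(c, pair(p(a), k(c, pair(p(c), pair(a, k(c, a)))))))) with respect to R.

p(pair(p(a), pair(p(c), pair(a, a))))

1. p(k(c, k(c, pair(p(a), k(c, pair(p(c), pair(a, k(c, a))))))))  →  p(k(c, pair(p(a), k(c, pair(p(c), pair(a, k(c, a)))))))   [R2 at 1]
2. p(k(c, pair(p(a), k(c, pair(p(c), pair(a, k(c, a)))))))  →  p(pair(p(a), k(c, pair(p(c), pair(a, k(c, a))))))   [R2 at 1]
3. p(pair(p(a), k(c, pair(p(c), pair(a, k(c, a))))))  →  p(pair(p(a), pair(p(c), pair(a, k(c, a)))))   [R2 at 1.2]
4. p(pair(p(a), pair(p(c), pair(a, k(c, a)))))  →  p(pair(p(a), pair(p(c), pair(a, a))))   [R2 at 1.2.2.2]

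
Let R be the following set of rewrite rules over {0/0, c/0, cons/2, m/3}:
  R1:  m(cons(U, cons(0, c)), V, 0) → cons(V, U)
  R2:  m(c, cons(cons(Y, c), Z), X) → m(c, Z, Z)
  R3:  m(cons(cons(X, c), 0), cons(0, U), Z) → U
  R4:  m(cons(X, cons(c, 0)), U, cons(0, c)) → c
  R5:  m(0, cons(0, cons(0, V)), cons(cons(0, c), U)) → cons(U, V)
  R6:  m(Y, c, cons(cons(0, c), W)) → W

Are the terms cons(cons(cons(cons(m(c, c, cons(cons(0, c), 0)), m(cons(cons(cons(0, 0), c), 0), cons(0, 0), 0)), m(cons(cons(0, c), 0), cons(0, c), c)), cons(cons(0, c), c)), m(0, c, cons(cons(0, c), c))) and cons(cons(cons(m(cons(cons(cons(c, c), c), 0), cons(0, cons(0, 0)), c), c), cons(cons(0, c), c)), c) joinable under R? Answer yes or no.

Reduce t₁ = cons(cons(cons(cons(m(c, c, cons(cons(0, c), 0)), m(cons(cons(cons(0, 0), c), 0), cons(0, 0), 0)), m(cons(cons(0, c), 0), cons(0, c), c)), cons(cons(0, c), c)), m(0, c, cons(cons(0, c), c))):
1. cons(cons(cons(cons(m(c, c, cons(cons(0, c), 0)), m(cons(cons(cons(0, 0), c), 0), cons(0, 0), 0)), m(cons(cons(0, c), 0), cons(0, c), c)), cons(cons(0, c), c)), m(0, c, cons(cons(0, c), c)))  →  cons(cons(cons(cons(0, m(cons(cons(cons(0, 0), c), 0), cons(0, 0), 0)), m(cons(cons(0, c), 0), cons(0, c), c)), cons(cons(0, c), c)), m(0, c, cons(cons(0, c), c)))   [R6 at 1.1.1.1]
2. cons(cons(cons(cons(0, m(cons(cons(cons(0, 0), c), 0), cons(0, 0), 0)), m(cons(cons(0, c), 0), cons(0, c), c)), cons(cons(0, c), c)), m(0, c, cons(cons(0, c), c)))  →  cons(cons(cons(cons(0, 0), m(cons(cons(0, c), 0), cons(0, c), c)), cons(cons(0, c), c)), m(0, c, cons(cons(0, c), c)))   [R3 at 1.1.1.2]
3. cons(cons(cons(cons(0, 0), m(cons(cons(0, c), 0), cons(0, c), c)), cons(cons(0, c), c)), m(0, c, cons(cons(0, c), c)))  →  cons(cons(cons(cons(0, 0), c), cons(cons(0, c), c)), m(0, c, cons(cons(0, c), c)))   [R3 at 1.1.2]
4. cons(cons(cons(cons(0, 0), c), cons(cons(0, c), c)), m(0, c, cons(cons(0, c), c)))  →  cons(cons(cons(cons(0, 0), c), cons(cons(0, c), c)), c)   [R6 at 2]

Reduce t₂ = cons(cons(cons(m(cons(cons(cons(c, c), c), 0), cons(0, cons(0, 0)), c), c), cons(cons(0, c), c)), c):
1. cons(cons(cons(m(cons(cons(cons(c, c), c), 0), cons(0, cons(0, 0)), c), c), cons(cons(0, c), c)), c)  →  cons(cons(cons(cons(0, 0), c), cons(cons(0, c), c)), c)   [R3 at 1.1.1]

yes — NF(t₁) = cons(cons(cons(cons(0, 0), c), cons(cons(0, c), c)), c), NF(t₂) = cons(cons(cons(cons(0, 0), c), cons(cons(0, c), c)), c)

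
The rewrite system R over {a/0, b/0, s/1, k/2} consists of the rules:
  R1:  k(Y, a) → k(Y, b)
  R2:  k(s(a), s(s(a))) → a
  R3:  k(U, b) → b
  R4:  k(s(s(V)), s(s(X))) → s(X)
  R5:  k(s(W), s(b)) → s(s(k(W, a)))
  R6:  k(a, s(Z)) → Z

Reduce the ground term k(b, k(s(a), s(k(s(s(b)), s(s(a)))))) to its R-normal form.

b

1. k(b, k(s(a), s(k(s(s(b)), s(s(a))))))  →  k(b, k(s(a), s(s(a))))   [R4 at 2.2.1]
2. k(b, k(s(a), s(s(a))))  →  k(b, a)   [R2 at 2]
3. k(b, a)  →  k(b, b)   [R1 at ε]
4. k(b, b)  →  b   [R3 at ε]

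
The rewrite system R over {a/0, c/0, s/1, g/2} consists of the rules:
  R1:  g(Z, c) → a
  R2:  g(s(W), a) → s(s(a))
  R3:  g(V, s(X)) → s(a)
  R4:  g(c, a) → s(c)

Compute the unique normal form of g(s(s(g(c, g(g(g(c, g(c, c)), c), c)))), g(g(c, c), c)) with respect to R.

1. g(s(s(g(c, g(g(g(c, g(c, c)), c), c)))), g(g(c, c), c))  →  g(s(s(g(c, a))), g(g(c, c), c))   [R1 at 1.1.1.2]
2. g(s(s(g(c, a))), g(g(c, c), c))  →  g(s(s(s(c))), g(g(c, c), c))   [R4 at 1.1.1]
3. g(s(s(s(c))), g(g(c, c), c))  →  g(s(s(s(c))), a)   [R1 at 2]
4. g(s(s(s(c))), a)  →  s(s(a))   [R2 at ε]

s(s(a))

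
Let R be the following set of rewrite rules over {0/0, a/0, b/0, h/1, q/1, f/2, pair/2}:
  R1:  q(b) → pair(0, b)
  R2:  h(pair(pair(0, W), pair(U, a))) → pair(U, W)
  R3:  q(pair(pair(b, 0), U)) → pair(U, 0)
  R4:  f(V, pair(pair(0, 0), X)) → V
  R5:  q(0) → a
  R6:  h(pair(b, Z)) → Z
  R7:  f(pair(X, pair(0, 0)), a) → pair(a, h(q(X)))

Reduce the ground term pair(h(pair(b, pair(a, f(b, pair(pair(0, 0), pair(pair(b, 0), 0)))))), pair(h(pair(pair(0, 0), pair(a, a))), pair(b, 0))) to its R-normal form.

pair(pair(a, b), pair(pair(a, 0), pair(b, 0)))

1. pair(h(pair(b, pair(a, f(b, pair(pair(0, 0), pair(pair(b, 0), 0)))))), pair(h(pair(pair(0, 0), pair(a, a))), pair(b, 0)))  →  pair(pair(a, f(b, pair(pair(0, 0), pair(pair(b, 0), 0)))), pair(h(pair(pair(0, 0), pair(a, a))), pair(b, 0)))   [R6 at 1]
2. pair(pair(a, f(b, pair(pair(0, 0), pair(pair(b, 0), 0)))), pair(h(pair(pair(0, 0), pair(a, a))), pair(b, 0)))  →  pair(pair(a, b), pair(h(pair(pair(0, 0), pair(a, a))), pair(b, 0)))   [R4 at 1.2]
3. pair(pair(a, b), pair(h(pair(pair(0, 0), pair(a, a))), pair(b, 0)))  →  pair(pair(a, b), pair(pair(a, 0), pair(b, 0)))   [R2 at 2.1]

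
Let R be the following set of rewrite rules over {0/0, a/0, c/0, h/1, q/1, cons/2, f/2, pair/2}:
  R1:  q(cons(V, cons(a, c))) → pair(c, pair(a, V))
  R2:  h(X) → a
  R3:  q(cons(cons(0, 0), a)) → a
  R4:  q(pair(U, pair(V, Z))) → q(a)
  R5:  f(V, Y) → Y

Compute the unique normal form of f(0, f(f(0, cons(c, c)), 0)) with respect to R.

1. f(0, f(f(0, cons(c, c)), 0))  →  f(f(0, cons(c, c)), 0)   [R5 at ε]
2. f(f(0, cons(c, c)), 0)  →  0   [R5 at ε]

0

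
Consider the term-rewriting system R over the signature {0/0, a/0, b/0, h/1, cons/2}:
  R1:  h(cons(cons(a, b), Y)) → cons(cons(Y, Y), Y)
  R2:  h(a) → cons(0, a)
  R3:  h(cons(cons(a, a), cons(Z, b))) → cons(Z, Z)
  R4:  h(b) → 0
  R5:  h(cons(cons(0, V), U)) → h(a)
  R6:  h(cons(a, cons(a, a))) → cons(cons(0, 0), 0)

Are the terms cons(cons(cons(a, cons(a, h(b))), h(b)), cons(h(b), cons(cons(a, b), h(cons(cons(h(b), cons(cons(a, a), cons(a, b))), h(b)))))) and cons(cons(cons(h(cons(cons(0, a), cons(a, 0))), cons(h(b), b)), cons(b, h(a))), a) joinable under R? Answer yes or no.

no — NF(t₁) = cons(cons(cons(a, cons(a, 0)), 0), cons(0, cons(cons(a, b), cons(0, a)))), NF(t₂) = cons(cons(cons(cons(0, a), cons(0, b)), cons(b, cons(0, a))), a)

Reduce t₁ = cons(cons(cons(a, cons(a, h(b))), h(b)), cons(h(b), cons(cons(a, b), h(cons(cons(h(b), cons(cons(a, a), cons(a, b))), h(b)))))):
1. cons(cons(cons(a, cons(a, h(b))), h(b)), cons(h(b), cons(cons(a, b), h(cons(cons(h(b), cons(cons(a, a), cons(a, b))), h(b))))))  →  cons(cons(cons(a, cons(a, 0)), h(b)), cons(h(b), cons(cons(a, b), h(cons(cons(h(b), cons(cons(a, a), cons(a, b))), h(b))))))   [R4 at 1.1.2.2]
2. cons(cons(cons(a, cons(a, 0)), h(b)), cons(h(b), cons(cons(a, b), h(cons(cons(h(b), cons(cons(a, a), cons(a, b))), h(b))))))  →  cons(cons(cons(a, cons(a, 0)), 0), cons(h(b), cons(cons(a, b), h(cons(cons(h(b), cons(cons(a, a), cons(a, b))), h(b))))))   [R4 at 1.2]
3. cons(cons(cons(a, cons(a, 0)), 0), cons(h(b), cons(cons(a, b), h(cons(cons(h(b), cons(cons(a, a), cons(a, b))), h(b))))))  →  cons(cons(cons(a, cons(a, 0)), 0), cons(0, cons(cons(a, b), h(cons(cons(h(b), cons(cons(a, a), cons(a, b))), h(b))))))   [R4 at 2.1]
4. cons(cons(cons(a, cons(a, 0)), 0), cons(0, cons(cons(a, b), h(cons(cons(h(b), cons(cons(a, a), cons(a, b))), h(b))))))  →  cons(cons(cons(a, cons(a, 0)), 0), cons(0, cons(cons(a, b), h(cons(cons(0, cons(cons(a, a), cons(a, b))), h(b))))))   [R4 at 2.2.2.1.1.1]
5. cons(cons(cons(a, cons(a, 0)), 0), cons(0, cons(cons(a, b), h(cons(cons(0, cons(cons(a, a), cons(a, b))), h(b))))))  →  cons(cons(cons(a, cons(a, 0)), 0), cons(0, cons(cons(a, b), h(a))))   [R5 at 2.2.2]
6. cons(cons(cons(a, cons(a, 0)), 0), cons(0, cons(cons(a, b), h(a))))  →  cons(cons(cons(a, cons(a, 0)), 0), cons(0, cons(cons(a, b), cons(0, a))))   [R2 at 2.2.2]

Reduce t₂ = cons(cons(cons(h(cons(cons(0, a), cons(a, 0))), cons(h(b), b)), cons(b, h(a))), a):
1. cons(cons(cons(h(cons(cons(0, a), cons(a, 0))), cons(h(b), b)), cons(b, h(a))), a)  →  cons(cons(cons(h(a), cons(h(b), b)), cons(b, h(a))), a)   [R5 at 1.1.1]
2. cons(cons(cons(h(a), cons(h(b), b)), cons(b, h(a))), a)  →  cons(cons(cons(cons(0, a), cons(h(b), b)), cons(b, h(a))), a)   [R2 at 1.1.1]
3. cons(cons(cons(cons(0, a), cons(h(b), b)), cons(b, h(a))), a)  →  cons(cons(cons(cons(0, a), cons(0, b)), cons(b, h(a))), a)   [R4 at 1.1.2.1]
4. cons(cons(cons(cons(0, a), cons(0, b)), cons(b, h(a))), a)  →  cons(cons(cons(cons(0, a), cons(0, b)), cons(b, cons(0, a))), a)   [R2 at 1.2.2]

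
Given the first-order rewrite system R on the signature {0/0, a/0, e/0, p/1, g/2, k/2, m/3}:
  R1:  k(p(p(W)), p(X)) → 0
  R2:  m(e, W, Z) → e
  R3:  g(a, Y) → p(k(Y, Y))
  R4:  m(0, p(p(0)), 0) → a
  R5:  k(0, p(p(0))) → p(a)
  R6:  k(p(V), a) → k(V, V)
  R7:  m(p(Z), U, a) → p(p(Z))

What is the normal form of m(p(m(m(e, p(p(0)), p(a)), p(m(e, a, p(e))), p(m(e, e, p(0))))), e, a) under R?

p(p(e))

1. m(p(m(m(e, p(p(0)), p(a)), p(m(e, a, p(e))), p(m(e, e, p(0))))), e, a)  →  p(p(m(m(e, p(p(0)), p(a)), p(m(e, a, p(e))), p(m(e, e, p(0))))))   [R7 at ε]
2. p(p(m(m(e, p(p(0)), p(a)), p(m(e, a, p(e))), p(m(e, e, p(0))))))  →  p(p(m(e, p(m(e, a, p(e))), p(m(e, e, p(0))))))   [R2 at 1.1.1]
3. p(p(m(e, p(m(e, a, p(e))), p(m(e, e, p(0))))))  →  p(p(e))   [R2 at 1.1]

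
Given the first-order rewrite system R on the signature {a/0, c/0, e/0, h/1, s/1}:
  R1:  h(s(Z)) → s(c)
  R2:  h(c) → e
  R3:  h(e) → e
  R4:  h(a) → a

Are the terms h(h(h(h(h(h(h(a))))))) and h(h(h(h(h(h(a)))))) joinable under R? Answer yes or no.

yes — NF(t₁) = a, NF(t₂) = a

Reduce t₁ = h(h(h(h(h(h(h(a))))))):
1. h(h(h(h(h(h(h(a)))))))  →  h(h(h(h(h(h(a))))))   [R4 at 1.1.1.1.1.1]
2. h(h(h(h(h(h(a))))))  →  h(h(h(h(h(a)))))   [R4 at 1.1.1.1.1]
3. h(h(h(h(h(a)))))  →  h(h(h(h(a))))   [R4 at 1.1.1.1]
4. h(h(h(h(a))))  →  h(h(h(a)))   [R4 at 1.1.1]
5. h(h(h(a)))  →  h(h(a))   [R4 at 1.1]
6. h(h(a))  →  h(a)   [R4 at 1]
7. h(a)  →  a   [R4 at ε]

Reduce t₂ = h(h(h(h(h(h(a)))))):
1. h(h(h(h(h(h(a))))))  →  h(h(h(h(h(a)))))   [R4 at 1.1.1.1.1]
2. h(h(h(h(h(a)))))  →  h(h(h(h(a))))   [R4 at 1.1.1.1]
3. h(h(h(h(a))))  →  h(h(h(a)))   [R4 at 1.1.1]
4. h(h(h(a)))  →  h(h(a))   [R4 at 1.1]
5. h(h(a))  →  h(a)   [R4 at 1]
6. h(a)  →  a   [R4 at ε]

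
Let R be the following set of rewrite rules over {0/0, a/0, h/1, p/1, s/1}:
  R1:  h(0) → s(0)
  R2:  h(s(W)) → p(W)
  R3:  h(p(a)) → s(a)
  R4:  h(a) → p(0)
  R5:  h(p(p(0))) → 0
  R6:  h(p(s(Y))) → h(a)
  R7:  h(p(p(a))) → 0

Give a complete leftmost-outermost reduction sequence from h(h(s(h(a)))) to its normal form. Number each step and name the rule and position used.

1. h(h(s(h(a))))  →  h(p(h(a)))   [R2 at 1]
2. h(p(h(a)))  →  h(p(p(0)))   [R4 at 1.1]
3. h(p(p(0)))  →  0   [R5 at ε]

0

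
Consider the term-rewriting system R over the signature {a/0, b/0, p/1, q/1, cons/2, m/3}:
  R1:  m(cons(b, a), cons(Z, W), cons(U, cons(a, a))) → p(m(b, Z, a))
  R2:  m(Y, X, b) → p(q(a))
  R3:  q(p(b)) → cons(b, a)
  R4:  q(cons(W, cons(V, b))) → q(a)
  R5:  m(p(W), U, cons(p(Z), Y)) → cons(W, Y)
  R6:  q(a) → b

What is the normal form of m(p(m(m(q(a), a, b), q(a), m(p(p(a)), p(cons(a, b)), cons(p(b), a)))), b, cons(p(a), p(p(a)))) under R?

cons(cons(b, a), p(p(a)))

1. m(p(m(m(q(a), a, b), q(a), m(p(p(a)), p(cons(a, b)), cons(p(b), a)))), b, cons(p(a), p(p(a))))  →  cons(m(m(q(a), a, b), q(a), m(p(p(a)), p(cons(a, b)), cons(p(b), a))), p(p(a)))   [R5 at ε]
2. cons(m(m(q(a), a, b), q(a), m(p(p(a)), p(cons(a, b)), cons(p(b), a))), p(p(a)))  →  cons(m(p(q(a)), q(a), m(p(p(a)), p(cons(a, b)), cons(p(b), a))), p(p(a)))   [R2 at 1.1]
3. cons(m(p(q(a)), q(a), m(p(p(a)), p(cons(a, b)), cons(p(b), a))), p(p(a)))  →  cons(m(p(b), q(a), m(p(p(a)), p(cons(a, b)), cons(p(b), a))), p(p(a)))   [R6 at 1.1.1]
4. cons(m(p(b), q(a), m(p(p(a)), p(cons(a, b)), cons(p(b), a))), p(p(a)))  →  cons(m(p(b), b, m(p(p(a)), p(cons(a, b)), cons(p(b), a))), p(p(a)))   [R6 at 1.2]
5. cons(m(p(b), b, m(p(p(a)), p(cons(a, b)), cons(p(b), a))), p(p(a)))  →  cons(m(p(b), b, cons(p(a), a)), p(p(a)))   [R5 at 1.3]
6. cons(m(p(b), b, cons(p(a), a)), p(p(a)))  →  cons(cons(b, a), p(p(a)))   [R5 at 1]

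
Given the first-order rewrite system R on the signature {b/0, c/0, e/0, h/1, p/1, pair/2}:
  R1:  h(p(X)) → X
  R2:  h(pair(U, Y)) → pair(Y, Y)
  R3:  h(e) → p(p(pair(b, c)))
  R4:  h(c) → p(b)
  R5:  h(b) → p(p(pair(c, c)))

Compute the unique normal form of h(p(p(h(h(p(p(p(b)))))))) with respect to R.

p(p(b))

1. h(p(p(h(h(p(p(p(b))))))))  →  p(h(h(p(p(p(b))))))   [R1 at ε]
2. p(h(h(p(p(p(b))))))  →  p(h(p(p(b))))   [R1 at 1.1]
3. p(h(p(p(b))))  →  p(p(b))   [R1 at 1]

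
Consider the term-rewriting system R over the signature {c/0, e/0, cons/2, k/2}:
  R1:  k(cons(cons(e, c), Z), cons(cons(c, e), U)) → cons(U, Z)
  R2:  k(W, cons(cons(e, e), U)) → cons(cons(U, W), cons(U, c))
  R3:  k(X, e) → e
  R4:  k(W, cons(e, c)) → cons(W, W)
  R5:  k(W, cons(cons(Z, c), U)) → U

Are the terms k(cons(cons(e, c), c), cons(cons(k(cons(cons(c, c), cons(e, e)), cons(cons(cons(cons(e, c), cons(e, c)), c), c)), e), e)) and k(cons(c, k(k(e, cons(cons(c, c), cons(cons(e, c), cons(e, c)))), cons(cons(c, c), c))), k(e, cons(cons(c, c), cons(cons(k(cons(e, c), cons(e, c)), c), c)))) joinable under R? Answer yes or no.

Reduce t₁ = k(cons(cons(e, c), c), cons(cons(k(cons(cons(c, c), cons(e, e)), cons(cons(cons(cons(e, c), cons(e, c)), c), c)), e), e)):
1. k(cons(cons(e, c), c), cons(cons(k(cons(cons(c, c), cons(e, e)), cons(cons(cons(cons(e, c), cons(e, c)), c), c)), e), e))  →  k(cons(cons(e, c), c), cons(cons(c, e), e))   [R5 at 2.1.1]
2. k(cons(cons(e, c), c), cons(cons(c, e), e))  →  cons(e, c)   [R1 at ε]

Reduce t₂ = k(cons(c, k(k(e, cons(cons(c, c), cons(cons(e, c), cons(e, c)))), cons(cons(c, c), c))), k(e, cons(cons(c, c), cons(cons(k(cons(e, c), cons(e, c)), c), c)))):
1. k(cons(c, k(k(e, cons(cons(c, c), cons(cons(e, c), cons(e, c)))), cons(cons(c, c), c))), k(e, cons(cons(c, c), cons(cons(k(cons(e, c), cons(e, c)), c), c))))  →  k(cons(c, c), k(e, cons(cons(c, c), cons(cons(k(cons(e, c), cons(e, c)), c), c))))   [R5 at 1.2]
2. k(cons(c, c), k(e, cons(cons(c, c), cons(cons(k(cons(e, c), cons(e, c)), c), c))))  →  k(cons(c, c), cons(cons(k(cons(e, c), cons(e, c)), c), c))   [R5 at 2]
3. k(cons(c, c), cons(cons(k(cons(e, c), cons(e, c)), c), c))  →  c   [R5 at ε]

no — NF(t₁) = cons(e, c), NF(t₂) = c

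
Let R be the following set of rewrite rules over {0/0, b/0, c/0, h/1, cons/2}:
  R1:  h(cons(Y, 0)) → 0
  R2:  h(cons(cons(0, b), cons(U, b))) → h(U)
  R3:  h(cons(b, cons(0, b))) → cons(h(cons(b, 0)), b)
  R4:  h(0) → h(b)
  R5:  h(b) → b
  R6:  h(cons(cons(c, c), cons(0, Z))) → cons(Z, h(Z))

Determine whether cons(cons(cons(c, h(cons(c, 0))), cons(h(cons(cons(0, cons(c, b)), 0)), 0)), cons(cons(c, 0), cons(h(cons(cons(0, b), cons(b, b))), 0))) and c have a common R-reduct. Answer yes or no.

no — NF(t₁) = cons(cons(cons(c, 0), cons(0, 0)), cons(cons(c, 0), cons(b, 0))), NF(t₂) = c

Reduce t₁ = cons(cons(cons(c, h(cons(c, 0))), cons(h(cons(cons(0, cons(c, b)), 0)), 0)), cons(cons(c, 0), cons(h(cons(cons(0, b), cons(b, b))), 0))):
1. cons(cons(cons(c, h(cons(c, 0))), cons(h(cons(cons(0, cons(c, b)), 0)), 0)), cons(cons(c, 0), cons(h(cons(cons(0, b), cons(b, b))), 0)))  →  cons(cons(cons(c, 0), cons(h(cons(cons(0, cons(c, b)), 0)), 0)), cons(cons(c, 0), cons(h(cons(cons(0, b), cons(b, b))), 0)))   [R1 at 1.1.2]
2. cons(cons(cons(c, 0), cons(h(cons(cons(0, cons(c, b)), 0)), 0)), cons(cons(c, 0), cons(h(cons(cons(0, b), cons(b, b))), 0)))  →  cons(cons(cons(c, 0), cons(0, 0)), cons(cons(c, 0), cons(h(cons(cons(0, b), cons(b, b))), 0)))   [R1 at 1.2.1]
3. cons(cons(cons(c, 0), cons(0, 0)), cons(cons(c, 0), cons(h(cons(cons(0, b), cons(b, b))), 0)))  →  cons(cons(cons(c, 0), cons(0, 0)), cons(cons(c, 0), cons(h(b), 0)))   [R2 at 2.2.1]
4. cons(cons(cons(c, 0), cons(0, 0)), cons(cons(c, 0), cons(h(b), 0)))  →  cons(cons(cons(c, 0), cons(0, 0)), cons(cons(c, 0), cons(b, 0)))   [R5 at 2.2.1]

Reduce t₂ = c:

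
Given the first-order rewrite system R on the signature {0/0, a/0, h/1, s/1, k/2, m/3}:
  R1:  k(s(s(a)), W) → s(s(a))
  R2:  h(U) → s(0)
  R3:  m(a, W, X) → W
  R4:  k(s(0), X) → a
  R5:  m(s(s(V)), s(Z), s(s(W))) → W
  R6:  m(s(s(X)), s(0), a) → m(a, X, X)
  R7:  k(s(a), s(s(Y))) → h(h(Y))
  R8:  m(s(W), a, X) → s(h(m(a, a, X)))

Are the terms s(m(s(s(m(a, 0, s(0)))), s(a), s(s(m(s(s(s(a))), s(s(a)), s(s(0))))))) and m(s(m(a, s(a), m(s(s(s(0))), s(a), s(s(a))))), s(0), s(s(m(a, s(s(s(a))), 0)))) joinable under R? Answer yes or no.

no — NF(t₁) = s(0), NF(t₂) = s(s(s(a)))

Reduce t₁ = s(m(s(s(m(a, 0, s(0)))), s(a), s(s(m(s(s(s(a))), s(s(a)), s(s(0))))))):
1. s(m(s(s(m(a, 0, s(0)))), s(a), s(s(m(s(s(s(a))), s(s(a)), s(s(0)))))))  →  s(m(s(s(s(a))), s(s(a)), s(s(0))))   [R5 at 1]
2. s(m(s(s(s(a))), s(s(a)), s(s(0))))  →  s(0)   [R5 at 1]

Reduce t₂ = m(s(m(a, s(a), m(s(s(s(0))), s(a), s(s(a))))), s(0), s(s(m(a, s(s(s(a))), 0)))):
1. m(s(m(a, s(a), m(s(s(s(0))), s(a), s(s(a))))), s(0), s(s(m(a, s(s(s(a))), 0))))  →  m(s(s(a)), s(0), s(s(m(a, s(s(s(a))), 0))))   [R3 at 1.1]
2. m(s(s(a)), s(0), s(s(m(a, s(s(s(a))), 0))))  →  m(a, s(s(s(a))), 0)   [R5 at ε]
3. m(a, s(s(s(a))), 0)  →  s(s(s(a)))   [R3 at ε]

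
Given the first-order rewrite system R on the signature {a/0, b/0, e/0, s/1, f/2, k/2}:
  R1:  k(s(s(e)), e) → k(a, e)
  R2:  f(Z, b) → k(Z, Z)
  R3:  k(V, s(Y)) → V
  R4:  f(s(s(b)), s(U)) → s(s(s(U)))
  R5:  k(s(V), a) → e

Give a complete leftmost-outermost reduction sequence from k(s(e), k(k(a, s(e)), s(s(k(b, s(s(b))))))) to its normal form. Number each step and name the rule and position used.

1. k(s(e), k(k(a, s(e)), s(s(k(b, s(s(b)))))))  →  k(s(e), k(a, s(e)))   [R3 at 2]
2. k(s(e), k(a, s(e)))  →  k(s(e), a)   [R3 at 2]
3. k(s(e), a)  →  e   [R5 at ε]

e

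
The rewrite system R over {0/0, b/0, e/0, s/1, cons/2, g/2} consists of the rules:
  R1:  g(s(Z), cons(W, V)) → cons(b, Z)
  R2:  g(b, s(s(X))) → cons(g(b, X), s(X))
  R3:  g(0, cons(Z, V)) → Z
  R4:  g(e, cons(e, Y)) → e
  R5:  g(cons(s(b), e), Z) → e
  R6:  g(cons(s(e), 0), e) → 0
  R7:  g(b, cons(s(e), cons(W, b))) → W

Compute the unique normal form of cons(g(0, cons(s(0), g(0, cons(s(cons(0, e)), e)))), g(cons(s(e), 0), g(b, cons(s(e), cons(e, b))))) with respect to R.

cons(s(0), 0)

1. cons(g(0, cons(s(0), g(0, cons(s(cons(0, e)), e)))), g(cons(s(e), 0), g(b, cons(s(e), cons(e, b)))))  →  cons(s(0), g(cons(s(e), 0), g(b, cons(s(e), cons(e, b)))))   [R3 at 1]
2. cons(s(0), g(cons(s(e), 0), g(b, cons(s(e), cons(e, b)))))  →  cons(s(0), g(cons(s(e), 0), e))   [R7 at 2.2]
3. cons(s(0), g(cons(s(e), 0), e))  →  cons(s(0), 0)   [R6 at 2]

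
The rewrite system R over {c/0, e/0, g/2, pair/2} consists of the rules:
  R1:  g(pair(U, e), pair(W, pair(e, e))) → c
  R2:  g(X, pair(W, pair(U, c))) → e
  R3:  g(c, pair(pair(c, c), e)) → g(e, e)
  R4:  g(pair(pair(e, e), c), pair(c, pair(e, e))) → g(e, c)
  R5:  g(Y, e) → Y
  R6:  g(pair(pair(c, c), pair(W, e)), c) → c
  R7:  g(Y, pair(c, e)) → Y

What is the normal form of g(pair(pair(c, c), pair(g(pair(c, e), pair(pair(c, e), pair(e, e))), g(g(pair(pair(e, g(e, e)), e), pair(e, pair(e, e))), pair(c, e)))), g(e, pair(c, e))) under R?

pair(pair(c, c), pair(c, c))

1. g(pair(pair(c, c), pair(g(pair(c, e), pair(pair(c, e), pair(e, e))), g(g(pair(pair(e, g(e, e)), e), pair(e, pair(e, e))), pair(c, e)))), g(e, pair(c, e)))  →  g(pair(pair(c, c), pair(c, g(g(pair(pair(e, g(e, e)), e), pair(e, pair(e, e))), pair(c, e)))), g(e, pair(c, e)))   [R1 at 1.2.1]
2. g(pair(pair(c, c), pair(c, g(g(pair(pair(e, g(e, e)), e), pair(e, pair(e, e))), pair(c, e)))), g(e, pair(c, e)))  →  g(pair(pair(c, c), pair(c, g(pair(pair(e, g(e, e)), e), pair(e, pair(e, e))))), g(e, pair(c, e)))   [R7 at 1.2.2]
3. g(pair(pair(c, c), pair(c, g(pair(pair(e, g(e, e)), e), pair(e, pair(e, e))))), g(e, pair(c, e)))  →  g(pair(pair(c, c), pair(c, c)), g(e, pair(c, e)))   [R1 at 1.2.2]
4. g(pair(pair(c, c), pair(c, c)), g(e, pair(c, e)))  →  g(pair(pair(c, c), pair(c, c)), e)   [R7 at 2]
5. g(pair(pair(c, c), pair(c, c)), e)  →  pair(pair(c, c), pair(c, c))   [R5 at ε]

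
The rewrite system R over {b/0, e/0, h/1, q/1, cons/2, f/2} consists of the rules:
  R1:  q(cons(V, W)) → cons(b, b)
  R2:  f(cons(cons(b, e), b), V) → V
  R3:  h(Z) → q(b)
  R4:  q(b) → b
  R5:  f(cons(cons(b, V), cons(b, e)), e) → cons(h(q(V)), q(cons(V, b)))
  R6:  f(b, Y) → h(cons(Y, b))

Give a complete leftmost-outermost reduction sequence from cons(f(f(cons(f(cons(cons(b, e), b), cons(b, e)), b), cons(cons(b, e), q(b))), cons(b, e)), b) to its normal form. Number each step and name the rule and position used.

1. cons(f(f(cons(f(cons(cons(b, e), b), cons(b, e)), b), cons(cons(b, e), q(b))), cons(b, e)), b)  →  cons(f(f(cons(cons(b, e), b), cons(cons(b, e), q(b))), cons(b, e)), b)   [R2 at 1.1.1.1]
2. cons(f(f(cons(cons(b, e), b), cons(cons(b, e), q(b))), cons(b, e)), b)  →  cons(f(cons(cons(b, e), q(b)), cons(b, e)), b)   [R2 at 1.1]
3. cons(f(cons(cons(b, e), q(b)), cons(b, e)), b)  →  cons(f(cons(cons(b, e), b), cons(b, e)), b)   [R4 at 1.1.2]
4. cons(f(cons(cons(b, e), b), cons(b, e)), b)  →  cons(cons(b, e), b)   [R2 at 1]

cons(cons(b, e), b)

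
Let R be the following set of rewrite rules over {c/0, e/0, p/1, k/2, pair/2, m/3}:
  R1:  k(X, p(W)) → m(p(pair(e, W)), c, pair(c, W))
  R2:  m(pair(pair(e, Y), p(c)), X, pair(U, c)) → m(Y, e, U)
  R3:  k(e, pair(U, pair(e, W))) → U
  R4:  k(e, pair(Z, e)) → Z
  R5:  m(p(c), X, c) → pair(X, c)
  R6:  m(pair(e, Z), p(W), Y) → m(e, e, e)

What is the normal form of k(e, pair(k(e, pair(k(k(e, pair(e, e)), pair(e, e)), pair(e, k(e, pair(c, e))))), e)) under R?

1. k(e, pair(k(e, pair(k(k(e, pair(e, e)), pair(e, e)), pair(e, k(e, pair(c, e))))), e))  →  k(e, pair(k(k(e, pair(e, e)), pair(e, e)), pair(e, k(e, pair(c, e)))))   [R4 at ε]
2. k(e, pair(k(k(e, pair(e, e)), pair(e, e)), pair(e, k(e, pair(c, e)))))  →  k(k(e, pair(e, e)), pair(e, e))   [R3 at ε]
3. k(k(e, pair(e, e)), pair(e, e))  →  k(e, pair(e, e))   [R4 at 1]
4. k(e, pair(e, e))  →  e   [R4 at ε]

e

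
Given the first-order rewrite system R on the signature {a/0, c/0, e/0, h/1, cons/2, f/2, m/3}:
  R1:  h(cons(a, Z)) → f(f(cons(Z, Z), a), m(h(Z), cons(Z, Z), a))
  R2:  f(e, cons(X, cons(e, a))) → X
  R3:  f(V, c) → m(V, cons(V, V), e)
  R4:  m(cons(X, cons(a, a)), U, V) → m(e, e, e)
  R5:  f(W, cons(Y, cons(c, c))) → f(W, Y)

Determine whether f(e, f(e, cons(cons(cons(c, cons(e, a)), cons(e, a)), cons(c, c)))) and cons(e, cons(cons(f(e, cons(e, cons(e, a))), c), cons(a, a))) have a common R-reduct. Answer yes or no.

Reduce t₁ = f(e, f(e, cons(cons(cons(c, cons(e, a)), cons(e, a)), cons(c, c)))):
1. f(e, f(e, cons(cons(cons(c, cons(e, a)), cons(e, a)), cons(c, c))))  →  f(e, f(e, cons(cons(c, cons(e, a)), cons(e, a))))   [R5 at 2]
2. f(e, f(e, cons(cons(c, cons(e, a)), cons(e, a))))  →  f(e, cons(c, cons(e, a)))   [R2 at 2]
3. f(e, cons(c, cons(e, a)))  →  c   [R2 at ε]

Reduce t₂ = cons(e, cons(cons(f(e, cons(e, cons(e, a))), c), cons(a, a))):
1. cons(e, cons(cons(f(e, cons(e, cons(e, a))), c), cons(a, a)))  →  cons(e, cons(cons(e, c), cons(a, a)))   [R2 at 2.1.1]

no — NF(t₁) = c, NF(t₂) = cons(e, cons(cons(e, c), cons(a, a)))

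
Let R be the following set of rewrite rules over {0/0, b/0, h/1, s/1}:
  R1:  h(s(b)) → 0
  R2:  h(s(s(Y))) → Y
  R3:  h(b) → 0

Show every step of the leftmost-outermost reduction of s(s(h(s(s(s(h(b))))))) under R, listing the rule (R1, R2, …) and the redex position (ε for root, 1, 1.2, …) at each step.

s(s(s(0)))

1. s(s(h(s(s(s(h(b)))))))  →  s(s(s(h(b))))   [R2 at 1.1]
2. s(s(s(h(b))))  →  s(s(s(0)))   [R3 at 1.1.1]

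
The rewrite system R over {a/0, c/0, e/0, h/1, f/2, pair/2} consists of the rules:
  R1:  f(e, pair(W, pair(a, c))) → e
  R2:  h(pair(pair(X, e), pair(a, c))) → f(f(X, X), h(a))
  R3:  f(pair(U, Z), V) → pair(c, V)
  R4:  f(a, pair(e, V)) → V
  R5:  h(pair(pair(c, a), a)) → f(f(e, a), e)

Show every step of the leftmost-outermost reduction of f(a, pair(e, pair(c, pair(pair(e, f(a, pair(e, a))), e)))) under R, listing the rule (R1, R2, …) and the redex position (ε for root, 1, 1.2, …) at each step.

1. f(a, pair(e, pair(c, pair(pair(e, f(a, pair(e, a))), e))))  →  pair(c, pair(pair(e, f(a, pair(e, a))), e))   [R4 at ε]
2. pair(c, pair(pair(e, f(a, pair(e, a))), e))  →  pair(c, pair(pair(e, a), e))   [R4 at 2.1.2]

pair(c, pair(pair(e, a), e))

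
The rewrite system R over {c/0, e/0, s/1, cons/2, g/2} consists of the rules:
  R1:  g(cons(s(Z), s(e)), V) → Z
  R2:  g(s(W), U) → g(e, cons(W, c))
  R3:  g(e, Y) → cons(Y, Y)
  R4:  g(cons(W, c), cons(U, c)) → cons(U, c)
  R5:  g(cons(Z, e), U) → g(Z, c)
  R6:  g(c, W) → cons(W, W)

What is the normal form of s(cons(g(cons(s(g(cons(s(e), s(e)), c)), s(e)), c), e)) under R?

1. s(cons(g(cons(s(g(cons(s(e), s(e)), c)), s(e)), c), e))  →  s(cons(g(cons(s(e), s(e)), c), e))   [R1 at 1.1]
2. s(cons(g(cons(s(e), s(e)), c), e))  →  s(cons(e, e))   [R1 at 1.1]

s(cons(e, e))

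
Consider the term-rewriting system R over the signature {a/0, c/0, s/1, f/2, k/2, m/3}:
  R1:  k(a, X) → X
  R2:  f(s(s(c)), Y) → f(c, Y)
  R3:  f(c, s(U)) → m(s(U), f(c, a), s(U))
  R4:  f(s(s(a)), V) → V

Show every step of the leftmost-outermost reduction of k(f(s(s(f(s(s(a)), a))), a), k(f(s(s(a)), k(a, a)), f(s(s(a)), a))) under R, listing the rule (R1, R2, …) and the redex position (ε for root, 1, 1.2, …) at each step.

a

1. k(f(s(s(f(s(s(a)), a))), a), k(f(s(s(a)), k(a, a)), f(s(s(a)), a)))  →  k(f(s(s(a)), a), k(f(s(s(a)), k(a, a)), f(s(s(a)), a)))   [R4 at 1.1.1.1]
2. k(f(s(s(a)), a), k(f(s(s(a)), k(a, a)), f(s(s(a)), a)))  →  k(a, k(f(s(s(a)), k(a, a)), f(s(s(a)), a)))   [R4 at 1]
3. k(a, k(f(s(s(a)), k(a, a)), f(s(s(a)), a)))  →  k(f(s(s(a)), k(a, a)), f(s(s(a)), a))   [R1 at ε]
4. k(f(s(s(a)), k(a, a)), f(s(s(a)), a))  →  k(k(a, a), f(s(s(a)), a))   [R4 at 1]
5. k(k(a, a), f(s(s(a)), a))  →  k(a, f(s(s(a)), a))   [R1 at 1]
6. k(a, f(s(s(a)), a))  →  f(s(s(a)), a)   [R1 at ε]
7. f(s(s(a)), a)  →  a   [R4 at ε]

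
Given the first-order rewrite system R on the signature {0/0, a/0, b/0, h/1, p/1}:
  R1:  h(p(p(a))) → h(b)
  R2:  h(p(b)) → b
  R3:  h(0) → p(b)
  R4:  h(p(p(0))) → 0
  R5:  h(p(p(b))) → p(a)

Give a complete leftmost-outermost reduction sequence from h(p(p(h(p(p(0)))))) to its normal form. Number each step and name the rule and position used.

0

1. h(p(p(h(p(p(0))))))  →  h(p(p(0)))   [R4 at 1.1.1]
2. h(p(p(0)))  →  0   [R4 at ε]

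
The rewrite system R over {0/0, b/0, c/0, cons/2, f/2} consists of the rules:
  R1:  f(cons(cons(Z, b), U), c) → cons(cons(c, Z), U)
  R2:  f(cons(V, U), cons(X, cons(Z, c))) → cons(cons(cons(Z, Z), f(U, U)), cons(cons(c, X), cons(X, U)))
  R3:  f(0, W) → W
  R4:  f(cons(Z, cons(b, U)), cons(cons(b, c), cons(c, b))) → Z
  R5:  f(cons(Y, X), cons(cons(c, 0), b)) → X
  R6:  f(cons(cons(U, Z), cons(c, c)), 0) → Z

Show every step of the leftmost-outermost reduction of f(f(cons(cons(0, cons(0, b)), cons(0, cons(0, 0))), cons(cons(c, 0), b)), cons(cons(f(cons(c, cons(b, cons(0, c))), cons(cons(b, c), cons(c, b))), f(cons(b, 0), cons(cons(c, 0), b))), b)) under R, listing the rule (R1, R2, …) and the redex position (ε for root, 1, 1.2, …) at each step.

1. f(f(cons(cons(0, cons(0, b)), cons(0, cons(0, 0))), cons(cons(c, 0), b)), cons(cons(f(cons(c, cons(b, cons(0, c))), cons(cons(b, c), cons(c, b))), f(cons(b, 0), cons(cons(c, 0), b))), b))  →  f(cons(0, cons(0, 0)), cons(cons(f(cons(c, cons(b, cons(0, c))), cons(cons(b, c), cons(c, b))), f(cons(b, 0), cons(cons(c, 0), b))), b))   [R5 at 1]
2. f(cons(0, cons(0, 0)), cons(cons(f(cons(c, cons(b, cons(0, c))), cons(cons(b, c), cons(c, b))), f(cons(b, 0), cons(cons(c, 0), b))), b))  →  f(cons(0, cons(0, 0)), cons(cons(c, f(cons(b, 0), cons(cons(c, 0), b))), b))   [R4 at 2.1.1]
3. f(cons(0, cons(0, 0)), cons(cons(c, f(cons(b, 0), cons(cons(c, 0), b))), b))  →  f(cons(0, cons(0, 0)), cons(cons(c, 0), b))   [R5 at 2.1.2]
4. f(cons(0, cons(0, 0)), cons(cons(c, 0), b))  →  cons(0, 0)   [R5 at ε]

cons(0, 0)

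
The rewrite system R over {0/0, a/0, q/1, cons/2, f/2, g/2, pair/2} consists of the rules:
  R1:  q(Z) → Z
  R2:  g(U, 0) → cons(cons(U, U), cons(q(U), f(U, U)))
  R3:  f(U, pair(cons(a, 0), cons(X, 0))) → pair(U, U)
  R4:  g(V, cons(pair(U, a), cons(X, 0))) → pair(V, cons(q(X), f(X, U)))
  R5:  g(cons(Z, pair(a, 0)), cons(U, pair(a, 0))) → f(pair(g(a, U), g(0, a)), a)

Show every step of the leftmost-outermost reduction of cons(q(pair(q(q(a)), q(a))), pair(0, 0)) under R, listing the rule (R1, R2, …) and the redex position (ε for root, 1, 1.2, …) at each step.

cons(pair(a, a), pair(0, 0))

1. cons(q(pair(q(q(a)), q(a))), pair(0, 0))  →  cons(pair(q(q(a)), q(a)), pair(0, 0))   [R1 at 1]
2. cons(pair(q(q(a)), q(a)), pair(0, 0))  →  cons(pair(q(a), q(a)), pair(0, 0))   [R1 at 1.1]
3. cons(pair(q(a), q(a)), pair(0, 0))  →  cons(pair(a, q(a)), pair(0, 0))   [R1 at 1.1]
4. cons(pair(a, q(a)), pair(0, 0))  →  cons(pair(a, a), pair(0, 0))   [R1 at 1.2]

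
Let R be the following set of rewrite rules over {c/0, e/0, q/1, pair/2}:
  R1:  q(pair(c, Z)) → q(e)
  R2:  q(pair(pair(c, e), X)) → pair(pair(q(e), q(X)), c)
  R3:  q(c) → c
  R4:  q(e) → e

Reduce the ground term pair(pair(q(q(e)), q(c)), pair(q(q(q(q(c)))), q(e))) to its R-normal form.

1. pair(pair(q(q(e)), q(c)), pair(q(q(q(q(c)))), q(e)))  →  pair(pair(q(e), q(c)), pair(q(q(q(q(c)))), q(e)))   [R4 at 1.1.1]
2. pair(pair(q(e), q(c)), pair(q(q(q(q(c)))), q(e)))  →  pair(pair(e, q(c)), pair(q(q(q(q(c)))), q(e)))   [R4 at 1.1]
3. pair(pair(e, q(c)), pair(q(q(q(q(c)))), q(e)))  →  pair(pair(e, c), pair(q(q(q(q(c)))), q(e)))   [R3 at 1.2]
4. pair(pair(e, c), pair(q(q(q(q(c)))), q(e)))  →  pair(pair(e, c), pair(q(q(q(c))), q(e)))   [R3 at 2.1.1.1.1]
5. pair(pair(e, c), pair(q(q(q(c))), q(e)))  →  pair(pair(e, c), pair(q(q(c)), q(e)))   [R3 at 2.1.1.1]
6. pair(pair(e, c), pair(q(q(c)), q(e)))  →  pair(pair(e, c), pair(q(c), q(e)))   [R3 at 2.1.1]
7. pair(pair(e, c), pair(q(c), q(e)))  →  pair(pair(e, c), pair(c, q(e)))   [R3 at 2.1]
8. pair(pair(e, c), pair(c, q(e)))  →  pair(pair(e, c), pair(c, e))   [R4 at 2.2]

pair(pair(e, c), pair(c, e))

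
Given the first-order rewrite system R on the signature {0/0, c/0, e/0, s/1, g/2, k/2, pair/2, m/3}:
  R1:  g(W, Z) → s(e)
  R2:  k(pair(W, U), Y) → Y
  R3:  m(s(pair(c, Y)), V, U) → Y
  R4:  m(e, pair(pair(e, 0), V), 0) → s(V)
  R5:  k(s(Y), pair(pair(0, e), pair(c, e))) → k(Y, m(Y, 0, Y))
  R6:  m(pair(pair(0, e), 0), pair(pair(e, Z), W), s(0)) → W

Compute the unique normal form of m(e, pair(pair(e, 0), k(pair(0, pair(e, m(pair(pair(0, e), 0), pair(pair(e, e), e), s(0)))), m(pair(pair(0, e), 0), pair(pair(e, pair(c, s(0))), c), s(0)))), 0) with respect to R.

s(c)

1. m(e, pair(pair(e, 0), k(pair(0, pair(e, m(pair(pair(0, e), 0), pair(pair(e, e), e), s(0)))), m(pair(pair(0, e), 0), pair(pair(e, pair(c, s(0))), c), s(0)))), 0)  →  s(k(pair(0, pair(e, m(pair(pair(0, e), 0), pair(pair(e, e), e), s(0)))), m(pair(pair(0, e), 0), pair(pair(e, pair(c, s(0))), c), s(0))))   [R4 at ε]
2. s(k(pair(0, pair(e, m(pair(pair(0, e), 0), pair(pair(e, e), e), s(0)))), m(pair(pair(0, e), 0), pair(pair(e, pair(c, s(0))), c), s(0))))  →  s(m(pair(pair(0, e), 0), pair(pair(e, pair(c, s(0))), c), s(0)))   [R2 at 1]
3. s(m(pair(pair(0, e), 0), pair(pair(e, pair(c, s(0))), c), s(0)))  →  s(c)   [R6 at 1]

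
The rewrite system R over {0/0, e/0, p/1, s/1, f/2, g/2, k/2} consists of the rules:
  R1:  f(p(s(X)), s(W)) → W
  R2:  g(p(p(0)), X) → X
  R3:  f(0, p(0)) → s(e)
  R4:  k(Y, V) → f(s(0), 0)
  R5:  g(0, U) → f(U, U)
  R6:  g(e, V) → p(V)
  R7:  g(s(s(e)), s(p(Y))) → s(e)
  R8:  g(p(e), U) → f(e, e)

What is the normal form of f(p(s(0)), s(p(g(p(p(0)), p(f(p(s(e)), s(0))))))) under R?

1. f(p(s(0)), s(p(g(p(p(0)), p(f(p(s(e)), s(0)))))))  →  p(g(p(p(0)), p(f(p(s(e)), s(0)))))   [R1 at ε]
2. p(g(p(p(0)), p(f(p(s(e)), s(0)))))  →  p(p(f(p(s(e)), s(0))))   [R2 at 1]
3. p(p(f(p(s(e)), s(0))))  →  p(p(0))   [R1 at 1.1]

p(p(0))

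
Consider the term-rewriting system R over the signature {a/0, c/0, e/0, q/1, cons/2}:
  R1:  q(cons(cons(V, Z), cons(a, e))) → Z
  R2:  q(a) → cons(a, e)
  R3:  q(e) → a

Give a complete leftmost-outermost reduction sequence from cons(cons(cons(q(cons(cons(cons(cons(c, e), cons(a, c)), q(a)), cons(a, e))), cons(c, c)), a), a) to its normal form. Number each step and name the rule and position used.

1. cons(cons(cons(q(cons(cons(cons(cons(c, e), cons(a, c)), q(a)), cons(a, e))), cons(c, c)), a), a)  →  cons(cons(cons(q(a), cons(c, c)), a), a)   [R1 at 1.1.1]
2. cons(cons(cons(q(a), cons(c, c)), a), a)  →  cons(cons(cons(cons(a, e), cons(c, c)), a), a)   [R2 at 1.1.1]

cons(cons(cons(cons(a, e), cons(c, c)), a), a)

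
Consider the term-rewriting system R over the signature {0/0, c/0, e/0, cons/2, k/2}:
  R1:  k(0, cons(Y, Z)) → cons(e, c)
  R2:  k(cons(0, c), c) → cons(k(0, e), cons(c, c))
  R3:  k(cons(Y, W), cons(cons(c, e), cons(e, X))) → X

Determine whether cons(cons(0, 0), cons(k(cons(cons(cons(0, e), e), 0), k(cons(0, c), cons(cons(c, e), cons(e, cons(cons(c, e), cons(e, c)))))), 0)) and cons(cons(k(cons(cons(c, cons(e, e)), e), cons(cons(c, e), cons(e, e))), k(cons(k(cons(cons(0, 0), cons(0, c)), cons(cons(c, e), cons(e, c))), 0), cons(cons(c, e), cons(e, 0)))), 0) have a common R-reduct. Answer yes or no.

Reduce t₁ = cons(cons(0, 0), cons(k(cons(cons(cons(0, e), e), 0), k(cons(0, c), cons(cons(c, e), cons(e, cons(cons(c, e), cons(e, c)))))), 0)):
1. cons(cons(0, 0), cons(k(cons(cons(cons(0, e), e), 0), k(cons(0, c), cons(cons(c, e), cons(e, cons(cons(c, e), cons(e, c)))))), 0))  →  cons(cons(0, 0), cons(k(cons(cons(cons(0, e), e), 0), cons(cons(c, e), cons(e, c))), 0))   [R3 at 2.1.2]
2. cons(cons(0, 0), cons(k(cons(cons(cons(0, e), e), 0), cons(cons(c, e), cons(e, c))), 0))  →  cons(cons(0, 0), cons(c, 0))   [R3 at 2.1]

Reduce t₂ = cons(cons(k(cons(cons(c, cons(e, e)), e), cons(cons(c, e), cons(e, e))), k(cons(k(cons(cons(0, 0), cons(0, c)), cons(cons(c, e), cons(e, c))), 0), cons(cons(c, e), cons(e, 0)))), 0):
1. cons(cons(k(cons(cons(c, cons(e, e)), e), cons(cons(c, e), cons(e, e))), k(cons(k(cons(cons(0, 0), cons(0, c)), cons(cons(c, e), cons(e, c))), 0), cons(cons(c, e), cons(e, 0)))), 0)  →  cons(cons(e, k(cons(k(cons(cons(0, 0), cons(0, c)), cons(cons(c, e), cons(e, c))), 0), cons(cons(c, e), cons(e, 0)))), 0)   [R3 at 1.1]
2. cons(cons(e, k(cons(k(cons(cons(0, 0), cons(0, c)), cons(cons(c, e), cons(e, c))), 0), cons(cons(c, e), cons(e, 0)))), 0)  →  cons(cons(e, 0), 0)   [R3 at 1.2]

no — NF(t₁) = cons(cons(0, 0), cons(c, 0)), NF(t₂) = cons(cons(e, 0), 0)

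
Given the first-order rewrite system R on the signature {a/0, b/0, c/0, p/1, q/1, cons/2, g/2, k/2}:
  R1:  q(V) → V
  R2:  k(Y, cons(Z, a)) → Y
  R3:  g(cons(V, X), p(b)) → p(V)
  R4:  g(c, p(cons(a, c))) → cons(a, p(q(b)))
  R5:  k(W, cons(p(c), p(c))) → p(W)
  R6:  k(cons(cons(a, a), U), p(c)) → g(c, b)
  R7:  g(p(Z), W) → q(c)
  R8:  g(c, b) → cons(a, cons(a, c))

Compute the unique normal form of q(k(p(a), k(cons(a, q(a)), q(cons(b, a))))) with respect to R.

p(a)

1. q(k(p(a), k(cons(a, q(a)), q(cons(b, a)))))  →  k(p(a), k(cons(a, q(a)), q(cons(b, a))))   [R1 at ε]
2. k(p(a), k(cons(a, q(a)), q(cons(b, a))))  →  k(p(a), k(cons(a, a), q(cons(b, a))))   [R1 at 2.1.2]
3. k(p(a), k(cons(a, a), q(cons(b, a))))  →  k(p(a), k(cons(a, a), cons(b, a)))   [R1 at 2.2]
4. k(p(a), k(cons(a, a), cons(b, a)))  →  k(p(a), cons(a, a))   [R2 at 2]
5. k(p(a), cons(a, a))  →  p(a)   [R2 at ε]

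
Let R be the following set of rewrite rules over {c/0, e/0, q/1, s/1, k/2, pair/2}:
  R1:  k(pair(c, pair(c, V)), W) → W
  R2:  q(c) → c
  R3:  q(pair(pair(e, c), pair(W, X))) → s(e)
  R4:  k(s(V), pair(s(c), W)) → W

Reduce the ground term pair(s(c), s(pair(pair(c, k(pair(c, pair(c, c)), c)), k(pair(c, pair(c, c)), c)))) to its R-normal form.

1. pair(s(c), s(pair(pair(c, k(pair(c, pair(c, c)), c)), k(pair(c, pair(c, c)), c))))  →  pair(s(c), s(pair(pair(c, c), k(pair(c, pair(c, c)), c))))   [R1 at 2.1.1.2]
2. pair(s(c), s(pair(pair(c, c), k(pair(c, pair(c, c)), c))))  →  pair(s(c), s(pair(pair(c, c), c)))   [R1 at 2.1.2]

pair(s(c), s(pair(pair(c, c), c)))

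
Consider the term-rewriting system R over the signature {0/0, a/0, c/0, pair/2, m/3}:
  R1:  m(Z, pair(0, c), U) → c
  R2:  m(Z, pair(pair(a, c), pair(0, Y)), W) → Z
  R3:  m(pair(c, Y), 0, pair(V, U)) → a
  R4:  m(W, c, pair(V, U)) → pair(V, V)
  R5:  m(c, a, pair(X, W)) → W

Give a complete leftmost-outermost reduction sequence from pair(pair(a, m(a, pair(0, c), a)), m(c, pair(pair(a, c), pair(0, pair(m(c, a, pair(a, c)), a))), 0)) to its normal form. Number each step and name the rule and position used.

1. pair(pair(a, m(a, pair(0, c), a)), m(c, pair(pair(a, c), pair(0, pair(m(c, a, pair(a, c)), a))), 0))  →  pair(pair(a, c), m(c, pair(pair(a, c), pair(0, pair(m(c, a, pair(a, c)), a))), 0))   [R1 at 1.2]
2. pair(pair(a, c), m(c, pair(pair(a, c), pair(0, pair(m(c, a, pair(a, c)), a))), 0))  →  pair(pair(a, c), c)   [R2 at 2]

pair(pair(a, c), c)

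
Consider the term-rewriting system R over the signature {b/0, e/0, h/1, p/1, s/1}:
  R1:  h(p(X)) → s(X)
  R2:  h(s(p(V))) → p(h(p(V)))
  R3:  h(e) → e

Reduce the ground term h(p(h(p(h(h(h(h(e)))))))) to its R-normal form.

1. h(p(h(p(h(h(h(h(e))))))))  →  s(h(p(h(h(h(h(e)))))))   [R1 at ε]
2. s(h(p(h(h(h(h(e)))))))  →  s(s(h(h(h(h(e))))))   [R1 at 1]
3. s(s(h(h(h(h(e))))))  →  s(s(h(h(h(e)))))   [R3 at 1.1.1.1.1]
4. s(s(h(h(h(e)))))  →  s(s(h(h(e))))   [R3 at 1.1.1.1]
5. s(s(h(h(e))))  →  s(s(h(e)))   [R3 at 1.1.1]
6. s(s(h(e)))  →  s(s(e))   [R3 at 1.1]

s(s(e))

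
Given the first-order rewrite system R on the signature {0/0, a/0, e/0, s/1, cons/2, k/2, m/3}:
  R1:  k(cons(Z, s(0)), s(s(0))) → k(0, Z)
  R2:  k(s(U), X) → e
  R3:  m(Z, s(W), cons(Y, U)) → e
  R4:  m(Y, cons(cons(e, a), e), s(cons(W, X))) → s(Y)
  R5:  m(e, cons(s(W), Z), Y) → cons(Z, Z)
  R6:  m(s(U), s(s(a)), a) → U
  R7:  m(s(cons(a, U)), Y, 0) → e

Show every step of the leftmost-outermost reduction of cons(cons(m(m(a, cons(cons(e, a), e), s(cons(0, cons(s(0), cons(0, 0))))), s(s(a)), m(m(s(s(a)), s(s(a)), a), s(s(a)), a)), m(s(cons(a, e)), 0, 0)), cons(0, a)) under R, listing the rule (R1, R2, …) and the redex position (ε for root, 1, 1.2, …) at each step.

cons(cons(a, e), cons(0, a))

1. cons(cons(m(m(a, cons(cons(e, a), e), s(cons(0, cons(s(0), cons(0, 0))))), s(s(a)), m(m(s(s(a)), s(s(a)), a), s(s(a)), a)), m(s(cons(a, e)), 0, 0)), cons(0, a))  →  cons(cons(m(s(a), s(s(a)), m(m(s(s(a)), s(s(a)), a), s(s(a)), a)), m(s(cons(a, e)), 0, 0)), cons(0, a))   [R4 at 1.1.1]
2. cons(cons(m(s(a), s(s(a)), m(m(s(s(a)), s(s(a)), a), s(s(a)), a)), m(s(cons(a, e)), 0, 0)), cons(0, a))  →  cons(cons(m(s(a), s(s(a)), m(s(a), s(s(a)), a)), m(s(cons(a, e)), 0, 0)), cons(0, a))   [R6 at 1.1.3.1]
3. cons(cons(m(s(a), s(s(a)), m(s(a), s(s(a)), a)), m(s(cons(a, e)), 0, 0)), cons(0, a))  →  cons(cons(m(s(a), s(s(a)), a), m(s(cons(a, e)), 0, 0)), cons(0, a))   [R6 at 1.1.3]
4. cons(cons(m(s(a), s(s(a)), a), m(s(cons(a, e)), 0, 0)), cons(0, a))  →  cons(cons(a, m(s(cons(a, e)), 0, 0)), cons(0, a))   [R6 at 1.1]
5. cons(cons(a, m(s(cons(a, e)), 0, 0)), cons(0, a))  →  cons(cons(a, e), cons(0, a))   [R7 at 1.2]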